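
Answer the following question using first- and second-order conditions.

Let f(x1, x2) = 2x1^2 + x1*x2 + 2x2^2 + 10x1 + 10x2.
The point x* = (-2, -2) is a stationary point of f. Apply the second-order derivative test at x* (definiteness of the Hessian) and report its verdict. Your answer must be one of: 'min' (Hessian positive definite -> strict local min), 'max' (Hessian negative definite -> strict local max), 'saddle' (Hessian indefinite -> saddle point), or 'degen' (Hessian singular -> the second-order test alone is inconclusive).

Compute the Hessian H = grad^2 f:
  H = [[4, 1], [1, 4]]
Verify stationarity: grad f(x*) = H x* + g = (0, 0).
Eigenvalues of H: 3, 5.
Both eigenvalues > 0, so H is positive definite -> x* is a strict local min.

min


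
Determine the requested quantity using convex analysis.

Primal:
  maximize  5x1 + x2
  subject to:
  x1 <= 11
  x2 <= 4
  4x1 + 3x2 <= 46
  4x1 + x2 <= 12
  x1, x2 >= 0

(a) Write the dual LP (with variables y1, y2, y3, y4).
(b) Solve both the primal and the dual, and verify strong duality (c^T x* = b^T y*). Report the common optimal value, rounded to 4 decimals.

The standard primal-dual pair for 'max c^T x s.t. A x <= b, x >= 0' is:
  Dual:  min b^T y  s.t.  A^T y >= c,  y >= 0.

So the dual LP is:
  minimize  11y1 + 4y2 + 46y3 + 12y4
  subject to:
    y1 + 4y3 + 4y4 >= 5
    y2 + 3y3 + y4 >= 1
    y1, y2, y3, y4 >= 0

Solving the primal: x* = (3, 0).
  primal value c^T x* = 15.
Solving the dual: y* = (0, 0, 0, 1.25).
  dual value b^T y* = 15.
Strong duality: c^T x* = b^T y*. Confirmed.

15


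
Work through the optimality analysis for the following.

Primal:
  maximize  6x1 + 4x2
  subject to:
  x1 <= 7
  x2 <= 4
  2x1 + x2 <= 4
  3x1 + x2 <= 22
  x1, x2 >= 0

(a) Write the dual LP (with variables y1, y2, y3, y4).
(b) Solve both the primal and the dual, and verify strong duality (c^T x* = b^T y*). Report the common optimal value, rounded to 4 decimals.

The standard primal-dual pair for 'max c^T x s.t. A x <= b, x >= 0' is:
  Dual:  min b^T y  s.t.  A^T y >= c,  y >= 0.

So the dual LP is:
  minimize  7y1 + 4y2 + 4y3 + 22y4
  subject to:
    y1 + 2y3 + 3y4 >= 6
    y2 + y3 + y4 >= 4
    y1, y2, y3, y4 >= 0

Solving the primal: x* = (0, 4).
  primal value c^T x* = 16.
Solving the dual: y* = (0, 1, 3, 0).
  dual value b^T y* = 16.
Strong duality: c^T x* = b^T y*. Confirmed.

16


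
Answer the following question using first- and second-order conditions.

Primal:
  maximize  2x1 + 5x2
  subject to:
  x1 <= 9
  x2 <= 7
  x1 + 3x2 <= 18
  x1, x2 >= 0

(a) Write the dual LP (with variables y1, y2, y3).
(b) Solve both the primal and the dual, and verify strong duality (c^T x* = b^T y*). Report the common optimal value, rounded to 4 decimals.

The standard primal-dual pair for 'max c^T x s.t. A x <= b, x >= 0' is:
  Dual:  min b^T y  s.t.  A^T y >= c,  y >= 0.

So the dual LP is:
  minimize  9y1 + 7y2 + 18y3
  subject to:
    y1 + y3 >= 2
    y2 + 3y3 >= 5
    y1, y2, y3 >= 0

Solving the primal: x* = (9, 3).
  primal value c^T x* = 33.
Solving the dual: y* = (0.3333, 0, 1.6667).
  dual value b^T y* = 33.
Strong duality: c^T x* = b^T y*. Confirmed.

33


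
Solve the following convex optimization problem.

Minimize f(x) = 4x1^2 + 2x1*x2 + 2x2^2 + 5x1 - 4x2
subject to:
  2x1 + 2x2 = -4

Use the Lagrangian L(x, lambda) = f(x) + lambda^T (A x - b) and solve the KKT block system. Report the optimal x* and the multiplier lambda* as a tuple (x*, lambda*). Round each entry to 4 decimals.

Form the Lagrangian:
  L(x, lambda) = (1/2) x^T Q x + c^T x + lambda^T (A x - b)
Stationarity (grad_x L = 0): Q x + c + A^T lambda = 0.
Primal feasibility: A x = b.

This gives the KKT block system:
  [ Q   A^T ] [ x     ]   [-c ]
  [ A    0  ] [ lambda ] = [ b ]

Solving the linear system:
  x*      = (-1.625, -0.375)
  lambda* = (4.375)
  f(x*)   = 5.4375

x* = (-1.625, -0.375), lambda* = (4.375)


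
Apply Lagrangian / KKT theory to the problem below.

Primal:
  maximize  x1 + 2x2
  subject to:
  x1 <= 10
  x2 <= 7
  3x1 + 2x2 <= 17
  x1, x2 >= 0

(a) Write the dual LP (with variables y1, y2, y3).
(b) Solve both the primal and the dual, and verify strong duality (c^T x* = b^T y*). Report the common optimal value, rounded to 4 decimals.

The standard primal-dual pair for 'max c^T x s.t. A x <= b, x >= 0' is:
  Dual:  min b^T y  s.t.  A^T y >= c,  y >= 0.

So the dual LP is:
  minimize  10y1 + 7y2 + 17y3
  subject to:
    y1 + 3y3 >= 1
    y2 + 2y3 >= 2
    y1, y2, y3 >= 0

Solving the primal: x* = (1, 7).
  primal value c^T x* = 15.
Solving the dual: y* = (0, 1.3333, 0.3333).
  dual value b^T y* = 15.
Strong duality: c^T x* = b^T y*. Confirmed.

15


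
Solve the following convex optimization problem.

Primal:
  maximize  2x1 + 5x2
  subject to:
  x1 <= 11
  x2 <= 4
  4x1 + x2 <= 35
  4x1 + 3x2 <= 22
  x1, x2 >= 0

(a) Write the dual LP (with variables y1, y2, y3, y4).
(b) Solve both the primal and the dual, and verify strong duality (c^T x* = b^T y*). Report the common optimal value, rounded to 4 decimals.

The standard primal-dual pair for 'max c^T x s.t. A x <= b, x >= 0' is:
  Dual:  min b^T y  s.t.  A^T y >= c,  y >= 0.

So the dual LP is:
  minimize  11y1 + 4y2 + 35y3 + 22y4
  subject to:
    y1 + 4y3 + 4y4 >= 2
    y2 + y3 + 3y4 >= 5
    y1, y2, y3, y4 >= 0

Solving the primal: x* = (2.5, 4).
  primal value c^T x* = 25.
Solving the dual: y* = (0, 3.5, 0, 0.5).
  dual value b^T y* = 25.
Strong duality: c^T x* = b^T y*. Confirmed.

25


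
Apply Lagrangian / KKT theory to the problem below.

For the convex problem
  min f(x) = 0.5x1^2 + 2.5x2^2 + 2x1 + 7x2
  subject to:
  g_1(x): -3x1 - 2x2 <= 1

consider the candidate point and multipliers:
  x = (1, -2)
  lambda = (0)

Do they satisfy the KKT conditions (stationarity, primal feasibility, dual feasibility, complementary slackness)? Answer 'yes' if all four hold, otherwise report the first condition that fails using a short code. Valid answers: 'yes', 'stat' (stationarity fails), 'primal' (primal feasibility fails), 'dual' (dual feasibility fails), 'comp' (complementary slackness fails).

Gradient of f: grad f(x) = Q x + c = (3, -3)
Constraint values g_i(x) = a_i^T x - b_i:
  g_1((1, -2)) = 0
Stationarity residual: grad f(x) + sum_i lambda_i a_i = (3, -3)
  -> stationarity FAILS
Primal feasibility (all g_i <= 0): OK
Dual feasibility (all lambda_i >= 0): OK
Complementary slackness (lambda_i * g_i(x) = 0 for all i): OK

Verdict: the first failing condition is stationarity -> stat.

stat


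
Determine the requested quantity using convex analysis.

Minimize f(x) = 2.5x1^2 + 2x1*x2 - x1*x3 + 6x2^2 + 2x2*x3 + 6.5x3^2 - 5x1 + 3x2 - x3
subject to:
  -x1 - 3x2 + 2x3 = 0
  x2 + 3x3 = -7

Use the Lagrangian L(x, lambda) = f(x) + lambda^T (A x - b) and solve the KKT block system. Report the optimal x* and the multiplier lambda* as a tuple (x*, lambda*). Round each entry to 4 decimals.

Form the Lagrangian:
  L(x, lambda) = (1/2) x^T Q x + c^T x + lambda^T (A x - b)
Stationarity (grad_x L = 0): Q x + c + A^T lambda = 0.
Primal feasibility: A x = b.

This gives the KKT block system:
  [ Q   A^T ] [ x     ]   [-c ]
  [ A    0  ] [ lambda ] = [ b ]

Solving the linear system:
  x*      = (0.8268, -1.4982, -1.8339)
  lambda* = (-2.0286, 10.9071)
  f(x*)   = 34.7777

x* = (0.8268, -1.4982, -1.8339), lambda* = (-2.0286, 10.9071)


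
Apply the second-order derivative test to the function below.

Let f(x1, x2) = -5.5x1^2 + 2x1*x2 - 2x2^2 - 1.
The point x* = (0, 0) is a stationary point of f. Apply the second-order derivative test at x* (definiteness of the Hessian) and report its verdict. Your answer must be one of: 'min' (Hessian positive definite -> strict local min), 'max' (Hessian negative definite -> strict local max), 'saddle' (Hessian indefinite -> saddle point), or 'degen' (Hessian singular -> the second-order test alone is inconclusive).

Compute the Hessian H = grad^2 f:
  H = [[-11, 2], [2, -4]]
Verify stationarity: grad f(x*) = H x* + g = (0, 0).
Eigenvalues of H: -11.5311, -3.4689.
Both eigenvalues < 0, so H is negative definite -> x* is a strict local max.

max


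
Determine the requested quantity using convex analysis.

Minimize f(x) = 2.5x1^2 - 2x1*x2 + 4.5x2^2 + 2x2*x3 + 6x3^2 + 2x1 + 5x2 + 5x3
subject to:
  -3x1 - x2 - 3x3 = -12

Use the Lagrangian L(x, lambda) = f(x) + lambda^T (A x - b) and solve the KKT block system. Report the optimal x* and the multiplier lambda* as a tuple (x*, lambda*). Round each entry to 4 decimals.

Form the Lagrangian:
  L(x, lambda) = (1/2) x^T Q x + c^T x + lambda^T (A x - b)
Stationarity (grad_x L = 0): Q x + c + A^T lambda = 0.
Primal feasibility: A x = b.

This gives the KKT block system:
  [ Q   A^T ] [ x     ]   [-c ]
  [ A    0  ] [ lambda ] = [ b ]

Solving the linear system:
  x*      = (3, 0.5185, 0.8272)
  lambda* = (5.321)
  f(x*)   = 38.2901

x* = (3, 0.5185, 0.8272), lambda* = (5.321)


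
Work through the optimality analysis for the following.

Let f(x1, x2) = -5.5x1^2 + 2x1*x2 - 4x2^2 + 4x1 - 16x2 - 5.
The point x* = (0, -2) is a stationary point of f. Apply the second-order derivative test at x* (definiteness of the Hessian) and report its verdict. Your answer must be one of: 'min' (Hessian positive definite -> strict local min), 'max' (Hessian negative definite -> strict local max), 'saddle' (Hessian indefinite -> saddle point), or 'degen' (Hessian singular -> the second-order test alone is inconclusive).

Compute the Hessian H = grad^2 f:
  H = [[-11, 2], [2, -8]]
Verify stationarity: grad f(x*) = H x* + g = (0, 0).
Eigenvalues of H: -12, -7.
Both eigenvalues < 0, so H is negative definite -> x* is a strict local max.

max


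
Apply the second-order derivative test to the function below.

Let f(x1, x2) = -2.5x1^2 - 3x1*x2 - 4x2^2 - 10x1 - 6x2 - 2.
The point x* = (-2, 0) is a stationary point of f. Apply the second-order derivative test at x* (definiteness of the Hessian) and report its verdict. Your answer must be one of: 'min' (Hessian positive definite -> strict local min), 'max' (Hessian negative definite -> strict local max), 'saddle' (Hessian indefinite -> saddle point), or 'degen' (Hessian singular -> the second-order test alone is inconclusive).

Compute the Hessian H = grad^2 f:
  H = [[-5, -3], [-3, -8]]
Verify stationarity: grad f(x*) = H x* + g = (0, 0).
Eigenvalues of H: -9.8541, -3.1459.
Both eigenvalues < 0, so H is negative definite -> x* is a strict local max.

max


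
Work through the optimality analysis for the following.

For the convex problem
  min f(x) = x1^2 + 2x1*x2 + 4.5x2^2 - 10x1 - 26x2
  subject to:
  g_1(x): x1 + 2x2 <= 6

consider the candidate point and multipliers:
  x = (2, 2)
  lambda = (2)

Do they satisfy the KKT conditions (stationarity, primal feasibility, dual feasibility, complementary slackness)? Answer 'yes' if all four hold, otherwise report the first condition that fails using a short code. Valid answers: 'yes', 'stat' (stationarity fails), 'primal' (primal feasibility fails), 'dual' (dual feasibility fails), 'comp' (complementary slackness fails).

Gradient of f: grad f(x) = Q x + c = (-2, -4)
Constraint values g_i(x) = a_i^T x - b_i:
  g_1((2, 2)) = 0
Stationarity residual: grad f(x) + sum_i lambda_i a_i = (0, 0)
  -> stationarity OK
Primal feasibility (all g_i <= 0): OK
Dual feasibility (all lambda_i >= 0): OK
Complementary slackness (lambda_i * g_i(x) = 0 for all i): OK

Verdict: yes, KKT holds.

yes


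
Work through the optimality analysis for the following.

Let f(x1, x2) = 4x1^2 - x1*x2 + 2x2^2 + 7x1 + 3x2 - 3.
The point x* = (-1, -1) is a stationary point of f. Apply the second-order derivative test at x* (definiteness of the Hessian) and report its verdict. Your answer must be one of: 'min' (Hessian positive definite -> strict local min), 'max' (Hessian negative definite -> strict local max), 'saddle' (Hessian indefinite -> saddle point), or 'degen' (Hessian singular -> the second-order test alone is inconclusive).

Compute the Hessian H = grad^2 f:
  H = [[8, -1], [-1, 4]]
Verify stationarity: grad f(x*) = H x* + g = (0, 0).
Eigenvalues of H: 3.7639, 8.2361.
Both eigenvalues > 0, so H is positive definite -> x* is a strict local min.

min


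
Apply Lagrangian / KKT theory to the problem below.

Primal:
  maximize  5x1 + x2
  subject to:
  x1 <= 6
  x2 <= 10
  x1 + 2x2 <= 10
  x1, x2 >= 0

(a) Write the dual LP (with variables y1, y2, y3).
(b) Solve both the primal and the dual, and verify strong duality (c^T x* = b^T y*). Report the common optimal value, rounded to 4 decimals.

The standard primal-dual pair for 'max c^T x s.t. A x <= b, x >= 0' is:
  Dual:  min b^T y  s.t.  A^T y >= c,  y >= 0.

So the dual LP is:
  minimize  6y1 + 10y2 + 10y3
  subject to:
    y1 + y3 >= 5
    y2 + 2y3 >= 1
    y1, y2, y3 >= 0

Solving the primal: x* = (6, 2).
  primal value c^T x* = 32.
Solving the dual: y* = (4.5, 0, 0.5).
  dual value b^T y* = 32.
Strong duality: c^T x* = b^T y*. Confirmed.

32


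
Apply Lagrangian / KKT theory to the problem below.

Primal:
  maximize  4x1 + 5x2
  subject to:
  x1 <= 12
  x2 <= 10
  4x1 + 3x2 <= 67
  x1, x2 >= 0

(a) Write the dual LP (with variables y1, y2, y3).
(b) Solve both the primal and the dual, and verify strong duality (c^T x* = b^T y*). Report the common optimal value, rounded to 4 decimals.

The standard primal-dual pair for 'max c^T x s.t. A x <= b, x >= 0' is:
  Dual:  min b^T y  s.t.  A^T y >= c,  y >= 0.

So the dual LP is:
  minimize  12y1 + 10y2 + 67y3
  subject to:
    y1 + 4y3 >= 4
    y2 + 3y3 >= 5
    y1, y2, y3 >= 0

Solving the primal: x* = (9.25, 10).
  primal value c^T x* = 87.
Solving the dual: y* = (0, 2, 1).
  dual value b^T y* = 87.
Strong duality: c^T x* = b^T y*. Confirmed.

87


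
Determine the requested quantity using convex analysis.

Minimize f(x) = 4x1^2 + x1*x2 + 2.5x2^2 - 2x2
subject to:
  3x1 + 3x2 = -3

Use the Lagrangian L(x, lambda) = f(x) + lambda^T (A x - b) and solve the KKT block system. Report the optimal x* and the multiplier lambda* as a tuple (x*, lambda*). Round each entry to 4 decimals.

Form the Lagrangian:
  L(x, lambda) = (1/2) x^T Q x + c^T x + lambda^T (A x - b)
Stationarity (grad_x L = 0): Q x + c + A^T lambda = 0.
Primal feasibility: A x = b.

This gives the KKT block system:
  [ Q   A^T ] [ x     ]   [-c ]
  [ A    0  ] [ lambda ] = [ b ]

Solving the linear system:
  x*      = (-0.5455, -0.4545)
  lambda* = (1.6061)
  f(x*)   = 2.8636

x* = (-0.5455, -0.4545), lambda* = (1.6061)


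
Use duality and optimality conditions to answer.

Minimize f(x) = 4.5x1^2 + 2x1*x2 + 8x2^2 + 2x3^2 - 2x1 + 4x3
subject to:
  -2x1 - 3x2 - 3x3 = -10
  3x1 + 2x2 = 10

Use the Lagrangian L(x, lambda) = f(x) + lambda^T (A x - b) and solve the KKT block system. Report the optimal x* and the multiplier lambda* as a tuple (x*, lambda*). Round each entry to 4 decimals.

Form the Lagrangian:
  L(x, lambda) = (1/2) x^T Q x + c^T x + lambda^T (A x - b)
Stationarity (grad_x L = 0): Q x + c + A^T lambda = 0.
Primal feasibility: A x = b.

This gives the KKT block system:
  [ Q   A^T ] [ x     ]   [-c ]
  [ A    0  ] [ lambda ] = [ b ]

Solving the linear system:
  x*      = (2.734, 0.8989, 0.6117)
  lambda* = (2.1489, -6.7021)
  f(x*)   = 42.7447

x* = (2.734, 0.8989, 0.6117), lambda* = (2.1489, -6.7021)


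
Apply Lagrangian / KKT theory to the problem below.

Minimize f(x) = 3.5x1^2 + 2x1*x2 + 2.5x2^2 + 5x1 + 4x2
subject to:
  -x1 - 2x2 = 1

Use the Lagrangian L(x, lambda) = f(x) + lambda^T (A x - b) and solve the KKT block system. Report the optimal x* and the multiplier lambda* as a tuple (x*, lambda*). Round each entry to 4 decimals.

Form the Lagrangian:
  L(x, lambda) = (1/2) x^T Q x + c^T x + lambda^T (A x - b)
Stationarity (grad_x L = 0): Q x + c + A^T lambda = 0.
Primal feasibility: A x = b.

This gives the KKT block system:
  [ Q   A^T ] [ x     ]   [-c ]
  [ A    0  ] [ lambda ] = [ b ]

Solving the linear system:
  x*      = (-0.52, -0.24)
  lambda* = (0.88)
  f(x*)   = -2.22

x* = (-0.52, -0.24), lambda* = (0.88)


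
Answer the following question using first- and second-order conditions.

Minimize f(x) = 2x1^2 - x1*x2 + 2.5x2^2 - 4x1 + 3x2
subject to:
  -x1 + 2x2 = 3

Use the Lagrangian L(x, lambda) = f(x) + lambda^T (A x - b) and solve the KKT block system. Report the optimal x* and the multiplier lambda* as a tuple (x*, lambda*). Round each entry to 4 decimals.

Form the Lagrangian:
  L(x, lambda) = (1/2) x^T Q x + c^T x + lambda^T (A x - b)
Stationarity (grad_x L = 0): Q x + c + A^T lambda = 0.
Primal feasibility: A x = b.

This gives the KKT block system:
  [ Q   A^T ] [ x     ]   [-c ]
  [ A    0  ] [ lambda ] = [ b ]

Solving the linear system:
  x*      = (0.0588, 1.5294)
  lambda* = (-5.2941)
  f(x*)   = 10.1176

x* = (0.0588, 1.5294), lambda* = (-5.2941)


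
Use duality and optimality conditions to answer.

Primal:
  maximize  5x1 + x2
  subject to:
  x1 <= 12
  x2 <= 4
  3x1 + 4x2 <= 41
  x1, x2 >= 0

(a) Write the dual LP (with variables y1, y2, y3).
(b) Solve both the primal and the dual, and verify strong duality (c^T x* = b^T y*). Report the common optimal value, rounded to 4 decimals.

The standard primal-dual pair for 'max c^T x s.t. A x <= b, x >= 0' is:
  Dual:  min b^T y  s.t.  A^T y >= c,  y >= 0.

So the dual LP is:
  minimize  12y1 + 4y2 + 41y3
  subject to:
    y1 + 3y3 >= 5
    y2 + 4y3 >= 1
    y1, y2, y3 >= 0

Solving the primal: x* = (12, 1.25).
  primal value c^T x* = 61.25.
Solving the dual: y* = (4.25, 0, 0.25).
  dual value b^T y* = 61.25.
Strong duality: c^T x* = b^T y*. Confirmed.

61.25


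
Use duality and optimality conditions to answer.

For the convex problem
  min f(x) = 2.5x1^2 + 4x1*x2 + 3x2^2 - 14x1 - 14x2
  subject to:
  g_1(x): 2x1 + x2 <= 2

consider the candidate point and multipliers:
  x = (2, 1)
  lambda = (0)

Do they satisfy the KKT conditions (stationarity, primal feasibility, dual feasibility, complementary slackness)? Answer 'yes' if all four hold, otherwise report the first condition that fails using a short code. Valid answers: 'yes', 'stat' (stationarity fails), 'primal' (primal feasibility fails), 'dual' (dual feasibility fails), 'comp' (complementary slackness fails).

Gradient of f: grad f(x) = Q x + c = (0, 0)
Constraint values g_i(x) = a_i^T x - b_i:
  g_1((2, 1)) = 3
Stationarity residual: grad f(x) + sum_i lambda_i a_i = (0, 0)
  -> stationarity OK
Primal feasibility (all g_i <= 0): FAILS
Dual feasibility (all lambda_i >= 0): OK
Complementary slackness (lambda_i * g_i(x) = 0 for all i): OK

Verdict: the first failing condition is primal_feasibility -> primal.

primal


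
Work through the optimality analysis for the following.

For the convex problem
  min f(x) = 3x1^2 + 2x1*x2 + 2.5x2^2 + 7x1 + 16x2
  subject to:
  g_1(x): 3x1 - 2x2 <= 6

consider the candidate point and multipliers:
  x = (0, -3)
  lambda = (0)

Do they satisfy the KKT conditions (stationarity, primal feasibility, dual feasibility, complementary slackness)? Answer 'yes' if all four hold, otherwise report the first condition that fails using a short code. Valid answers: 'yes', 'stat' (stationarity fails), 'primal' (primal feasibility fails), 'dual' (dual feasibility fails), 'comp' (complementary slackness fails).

Gradient of f: grad f(x) = Q x + c = (1, 1)
Constraint values g_i(x) = a_i^T x - b_i:
  g_1((0, -3)) = 0
Stationarity residual: grad f(x) + sum_i lambda_i a_i = (1, 1)
  -> stationarity FAILS
Primal feasibility (all g_i <= 0): OK
Dual feasibility (all lambda_i >= 0): OK
Complementary slackness (lambda_i * g_i(x) = 0 for all i): OK

Verdict: the first failing condition is stationarity -> stat.

stat


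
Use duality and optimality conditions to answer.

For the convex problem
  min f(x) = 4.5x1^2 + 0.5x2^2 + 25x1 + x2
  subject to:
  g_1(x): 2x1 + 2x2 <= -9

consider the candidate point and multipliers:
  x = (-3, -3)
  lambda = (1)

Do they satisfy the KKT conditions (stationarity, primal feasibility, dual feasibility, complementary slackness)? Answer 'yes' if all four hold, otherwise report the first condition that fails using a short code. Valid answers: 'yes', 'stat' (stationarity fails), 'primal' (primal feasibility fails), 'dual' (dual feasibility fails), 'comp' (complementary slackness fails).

Gradient of f: grad f(x) = Q x + c = (-2, -2)
Constraint values g_i(x) = a_i^T x - b_i:
  g_1((-3, -3)) = -3
Stationarity residual: grad f(x) + sum_i lambda_i a_i = (0, 0)
  -> stationarity OK
Primal feasibility (all g_i <= 0): OK
Dual feasibility (all lambda_i >= 0): OK
Complementary slackness (lambda_i * g_i(x) = 0 for all i): FAILS

Verdict: the first failing condition is complementary_slackness -> comp.

comp


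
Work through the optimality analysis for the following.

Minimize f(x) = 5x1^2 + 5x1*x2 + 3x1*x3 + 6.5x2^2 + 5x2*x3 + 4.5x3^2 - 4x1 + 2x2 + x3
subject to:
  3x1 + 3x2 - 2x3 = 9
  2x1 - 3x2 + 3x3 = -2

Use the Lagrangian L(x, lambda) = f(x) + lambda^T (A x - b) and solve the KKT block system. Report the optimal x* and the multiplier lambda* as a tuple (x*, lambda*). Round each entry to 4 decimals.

Form the Lagrangian:
  L(x, lambda) = (1/2) x^T Q x + c^T x + lambda^T (A x - b)
Stationarity (grad_x L = 0): Q x + c + A^T lambda = 0.
Primal feasibility: A x = b.

This gives the KKT block system:
  [ Q   A^T ] [ x     ]   [-c ]
  [ A    0  ] [ lambda ] = [ b ]

Solving the linear system:
  x*      = (1.6846, 0.3668, -1.4229)
  lambda* = (-3.1592, -0.4668)
  f(x*)   = 10.036

x* = (1.6846, 0.3668, -1.4229), lambda* = (-3.1592, -0.4668)


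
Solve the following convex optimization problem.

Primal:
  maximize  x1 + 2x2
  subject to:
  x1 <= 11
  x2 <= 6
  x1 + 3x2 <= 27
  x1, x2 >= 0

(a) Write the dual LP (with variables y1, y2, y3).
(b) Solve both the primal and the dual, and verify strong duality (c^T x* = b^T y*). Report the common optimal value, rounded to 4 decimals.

The standard primal-dual pair for 'max c^T x s.t. A x <= b, x >= 0' is:
  Dual:  min b^T y  s.t.  A^T y >= c,  y >= 0.

So the dual LP is:
  minimize  11y1 + 6y2 + 27y3
  subject to:
    y1 + y3 >= 1
    y2 + 3y3 >= 2
    y1, y2, y3 >= 0

Solving the primal: x* = (11, 5.3333).
  primal value c^T x* = 21.6667.
Solving the dual: y* = (0.3333, 0, 0.6667).
  dual value b^T y* = 21.6667.
Strong duality: c^T x* = b^T y*. Confirmed.

21.6667


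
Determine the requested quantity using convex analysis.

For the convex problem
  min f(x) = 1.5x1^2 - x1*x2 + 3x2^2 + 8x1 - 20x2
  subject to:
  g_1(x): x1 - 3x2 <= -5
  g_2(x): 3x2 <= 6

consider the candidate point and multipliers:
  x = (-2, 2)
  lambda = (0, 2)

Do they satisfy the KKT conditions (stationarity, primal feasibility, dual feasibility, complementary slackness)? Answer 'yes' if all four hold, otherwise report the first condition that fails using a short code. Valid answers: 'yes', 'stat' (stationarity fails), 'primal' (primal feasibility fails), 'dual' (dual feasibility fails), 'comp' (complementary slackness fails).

Gradient of f: grad f(x) = Q x + c = (0, -6)
Constraint values g_i(x) = a_i^T x - b_i:
  g_1((-2, 2)) = -3
  g_2((-2, 2)) = 0
Stationarity residual: grad f(x) + sum_i lambda_i a_i = (0, 0)
  -> stationarity OK
Primal feasibility (all g_i <= 0): OK
Dual feasibility (all lambda_i >= 0): OK
Complementary slackness (lambda_i * g_i(x) = 0 for all i): OK

Verdict: yes, KKT holds.

yes


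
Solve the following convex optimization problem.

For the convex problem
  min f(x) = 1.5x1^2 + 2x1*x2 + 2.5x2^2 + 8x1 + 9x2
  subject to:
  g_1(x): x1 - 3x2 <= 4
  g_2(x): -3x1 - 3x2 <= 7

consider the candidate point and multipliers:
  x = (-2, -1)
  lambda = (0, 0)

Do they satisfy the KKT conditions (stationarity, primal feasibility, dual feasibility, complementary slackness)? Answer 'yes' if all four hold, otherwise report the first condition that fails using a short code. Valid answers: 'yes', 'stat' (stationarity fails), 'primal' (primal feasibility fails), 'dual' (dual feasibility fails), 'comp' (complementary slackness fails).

Gradient of f: grad f(x) = Q x + c = (0, 0)
Constraint values g_i(x) = a_i^T x - b_i:
  g_1((-2, -1)) = -3
  g_2((-2, -1)) = 2
Stationarity residual: grad f(x) + sum_i lambda_i a_i = (0, 0)
  -> stationarity OK
Primal feasibility (all g_i <= 0): FAILS
Dual feasibility (all lambda_i >= 0): OK
Complementary slackness (lambda_i * g_i(x) = 0 for all i): OK

Verdict: the first failing condition is primal_feasibility -> primal.

primal


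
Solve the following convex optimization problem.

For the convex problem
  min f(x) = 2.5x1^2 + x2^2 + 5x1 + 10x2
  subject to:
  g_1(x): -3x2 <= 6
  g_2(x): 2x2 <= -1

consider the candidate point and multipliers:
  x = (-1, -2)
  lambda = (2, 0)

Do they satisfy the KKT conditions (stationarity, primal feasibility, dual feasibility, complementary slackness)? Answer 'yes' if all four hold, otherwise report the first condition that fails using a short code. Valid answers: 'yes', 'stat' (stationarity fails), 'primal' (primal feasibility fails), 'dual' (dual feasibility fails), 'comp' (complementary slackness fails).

Gradient of f: grad f(x) = Q x + c = (0, 6)
Constraint values g_i(x) = a_i^T x - b_i:
  g_1((-1, -2)) = 0
  g_2((-1, -2)) = -3
Stationarity residual: grad f(x) + sum_i lambda_i a_i = (0, 0)
  -> stationarity OK
Primal feasibility (all g_i <= 0): OK
Dual feasibility (all lambda_i >= 0): OK
Complementary slackness (lambda_i * g_i(x) = 0 for all i): OK

Verdict: yes, KKT holds.

yes


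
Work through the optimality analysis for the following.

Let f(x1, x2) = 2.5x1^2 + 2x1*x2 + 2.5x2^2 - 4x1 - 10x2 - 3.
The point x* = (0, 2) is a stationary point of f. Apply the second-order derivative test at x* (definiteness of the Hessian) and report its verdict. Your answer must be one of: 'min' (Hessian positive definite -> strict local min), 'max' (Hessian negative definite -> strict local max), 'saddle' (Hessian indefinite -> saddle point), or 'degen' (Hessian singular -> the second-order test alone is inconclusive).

Compute the Hessian H = grad^2 f:
  H = [[5, 2], [2, 5]]
Verify stationarity: grad f(x*) = H x* + g = (0, 0).
Eigenvalues of H: 3, 7.
Both eigenvalues > 0, so H is positive definite -> x* is a strict local min.

min


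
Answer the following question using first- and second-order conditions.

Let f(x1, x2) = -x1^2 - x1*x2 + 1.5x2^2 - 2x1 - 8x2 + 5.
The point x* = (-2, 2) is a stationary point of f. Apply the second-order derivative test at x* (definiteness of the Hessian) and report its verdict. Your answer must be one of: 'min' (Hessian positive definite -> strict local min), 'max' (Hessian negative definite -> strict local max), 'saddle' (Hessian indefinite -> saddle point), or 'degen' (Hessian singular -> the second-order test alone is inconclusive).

Compute the Hessian H = grad^2 f:
  H = [[-2, -1], [-1, 3]]
Verify stationarity: grad f(x*) = H x* + g = (0, 0).
Eigenvalues of H: -2.1926, 3.1926.
Eigenvalues have mixed signs, so H is indefinite -> x* is a saddle point.

saddle


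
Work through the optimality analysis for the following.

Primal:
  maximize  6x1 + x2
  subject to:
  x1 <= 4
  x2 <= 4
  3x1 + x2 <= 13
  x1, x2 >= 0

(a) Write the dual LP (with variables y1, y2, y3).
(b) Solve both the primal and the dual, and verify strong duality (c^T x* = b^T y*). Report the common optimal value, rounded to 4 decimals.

The standard primal-dual pair for 'max c^T x s.t. A x <= b, x >= 0' is:
  Dual:  min b^T y  s.t.  A^T y >= c,  y >= 0.

So the dual LP is:
  minimize  4y1 + 4y2 + 13y3
  subject to:
    y1 + 3y3 >= 6
    y2 + y3 >= 1
    y1, y2, y3 >= 0

Solving the primal: x* = (4, 1).
  primal value c^T x* = 25.
Solving the dual: y* = (3, 0, 1).
  dual value b^T y* = 25.
Strong duality: c^T x* = b^T y*. Confirmed.

25


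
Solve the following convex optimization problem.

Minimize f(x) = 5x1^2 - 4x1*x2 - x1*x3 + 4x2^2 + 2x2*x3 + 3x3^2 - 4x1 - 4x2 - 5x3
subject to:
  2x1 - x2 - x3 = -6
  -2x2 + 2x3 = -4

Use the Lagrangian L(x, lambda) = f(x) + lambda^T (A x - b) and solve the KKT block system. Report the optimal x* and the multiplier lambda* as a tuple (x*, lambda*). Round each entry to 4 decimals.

Form the Lagrangian:
  L(x, lambda) = (1/2) x^T Q x + c^T x + lambda^T (A x - b)
Stationarity (grad_x L = 0): Q x + c + A^T lambda = 0.
Primal feasibility: A x = b.

This gives the KKT block system:
  [ Q   A^T ] [ x     ]   [-c ]
  [ A    0  ] [ lambda ] = [ b ]

Solving the linear system:
  x*      = (-1.3889, 2.6111, 0.6111)
  lambda* = (14.4722, 4.5972)
  f(x*)   = 48.6389

x* = (-1.3889, 2.6111, 0.6111), lambda* = (14.4722, 4.5972)


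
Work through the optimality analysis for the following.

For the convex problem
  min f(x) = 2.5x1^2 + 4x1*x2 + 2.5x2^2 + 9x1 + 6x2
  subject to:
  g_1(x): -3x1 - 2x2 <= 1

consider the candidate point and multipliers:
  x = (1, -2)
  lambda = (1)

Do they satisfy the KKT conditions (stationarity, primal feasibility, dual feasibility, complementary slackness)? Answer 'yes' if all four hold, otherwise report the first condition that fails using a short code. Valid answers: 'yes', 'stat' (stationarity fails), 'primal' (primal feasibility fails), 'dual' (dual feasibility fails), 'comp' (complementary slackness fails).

Gradient of f: grad f(x) = Q x + c = (6, 0)
Constraint values g_i(x) = a_i^T x - b_i:
  g_1((1, -2)) = 0
Stationarity residual: grad f(x) + sum_i lambda_i a_i = (3, -2)
  -> stationarity FAILS
Primal feasibility (all g_i <= 0): OK
Dual feasibility (all lambda_i >= 0): OK
Complementary slackness (lambda_i * g_i(x) = 0 for all i): OK

Verdict: the first failing condition is stationarity -> stat.

stat


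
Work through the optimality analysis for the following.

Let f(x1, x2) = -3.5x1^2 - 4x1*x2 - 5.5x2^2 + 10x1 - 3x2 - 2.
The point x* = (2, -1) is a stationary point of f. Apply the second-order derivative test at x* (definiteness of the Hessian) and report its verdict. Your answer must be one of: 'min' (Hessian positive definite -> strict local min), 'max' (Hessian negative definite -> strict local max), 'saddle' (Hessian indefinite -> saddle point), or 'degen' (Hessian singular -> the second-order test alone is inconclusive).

Compute the Hessian H = grad^2 f:
  H = [[-7, -4], [-4, -11]]
Verify stationarity: grad f(x*) = H x* + g = (0, 0).
Eigenvalues of H: -13.4721, -4.5279.
Both eigenvalues < 0, so H is negative definite -> x* is a strict local max.

max


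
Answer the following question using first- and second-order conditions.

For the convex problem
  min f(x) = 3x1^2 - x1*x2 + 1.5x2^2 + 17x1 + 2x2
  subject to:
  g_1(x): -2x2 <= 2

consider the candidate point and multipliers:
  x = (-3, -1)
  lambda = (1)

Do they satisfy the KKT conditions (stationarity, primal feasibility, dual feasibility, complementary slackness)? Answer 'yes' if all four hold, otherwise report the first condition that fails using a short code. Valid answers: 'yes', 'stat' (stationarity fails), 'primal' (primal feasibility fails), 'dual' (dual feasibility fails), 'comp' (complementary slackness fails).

Gradient of f: grad f(x) = Q x + c = (0, 2)
Constraint values g_i(x) = a_i^T x - b_i:
  g_1((-3, -1)) = 0
Stationarity residual: grad f(x) + sum_i lambda_i a_i = (0, 0)
  -> stationarity OK
Primal feasibility (all g_i <= 0): OK
Dual feasibility (all lambda_i >= 0): OK
Complementary slackness (lambda_i * g_i(x) = 0 for all i): OK

Verdict: yes, KKT holds.

yes


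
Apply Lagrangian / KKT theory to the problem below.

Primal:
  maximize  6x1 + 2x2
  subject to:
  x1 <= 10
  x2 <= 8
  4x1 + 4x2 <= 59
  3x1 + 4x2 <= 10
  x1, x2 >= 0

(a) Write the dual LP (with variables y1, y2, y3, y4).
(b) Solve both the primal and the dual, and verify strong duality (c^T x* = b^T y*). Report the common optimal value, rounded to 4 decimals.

The standard primal-dual pair for 'max c^T x s.t. A x <= b, x >= 0' is:
  Dual:  min b^T y  s.t.  A^T y >= c,  y >= 0.

So the dual LP is:
  minimize  10y1 + 8y2 + 59y3 + 10y4
  subject to:
    y1 + 4y3 + 3y4 >= 6
    y2 + 4y3 + 4y4 >= 2
    y1, y2, y3, y4 >= 0

Solving the primal: x* = (3.3333, 0).
  primal value c^T x* = 20.
Solving the dual: y* = (0, 0, 0, 2).
  dual value b^T y* = 20.
Strong duality: c^T x* = b^T y*. Confirmed.

20


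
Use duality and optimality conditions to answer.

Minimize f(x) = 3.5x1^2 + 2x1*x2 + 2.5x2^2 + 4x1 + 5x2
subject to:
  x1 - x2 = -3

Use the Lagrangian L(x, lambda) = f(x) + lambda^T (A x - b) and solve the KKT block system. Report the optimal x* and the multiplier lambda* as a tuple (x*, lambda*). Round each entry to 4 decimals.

Form the Lagrangian:
  L(x, lambda) = (1/2) x^T Q x + c^T x + lambda^T (A x - b)
Stationarity (grad_x L = 0): Q x + c + A^T lambda = 0.
Primal feasibility: A x = b.

This gives the KKT block system:
  [ Q   A^T ] [ x     ]   [-c ]
  [ A    0  ] [ lambda ] = [ b ]

Solving the linear system:
  x*      = (-1.875, 1.125)
  lambda* = (6.875)
  f(x*)   = 9.375

x* = (-1.875, 1.125), lambda* = (6.875)


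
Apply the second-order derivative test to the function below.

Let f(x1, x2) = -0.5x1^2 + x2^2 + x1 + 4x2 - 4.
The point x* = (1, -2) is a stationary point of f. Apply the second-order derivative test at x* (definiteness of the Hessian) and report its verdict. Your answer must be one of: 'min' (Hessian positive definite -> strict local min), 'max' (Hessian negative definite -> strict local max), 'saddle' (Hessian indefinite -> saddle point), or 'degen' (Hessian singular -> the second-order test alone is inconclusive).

Compute the Hessian H = grad^2 f:
  H = [[-1, 0], [0, 2]]
Verify stationarity: grad f(x*) = H x* + g = (0, 0).
Eigenvalues of H: -1, 2.
Eigenvalues have mixed signs, so H is indefinite -> x* is a saddle point.

saddle


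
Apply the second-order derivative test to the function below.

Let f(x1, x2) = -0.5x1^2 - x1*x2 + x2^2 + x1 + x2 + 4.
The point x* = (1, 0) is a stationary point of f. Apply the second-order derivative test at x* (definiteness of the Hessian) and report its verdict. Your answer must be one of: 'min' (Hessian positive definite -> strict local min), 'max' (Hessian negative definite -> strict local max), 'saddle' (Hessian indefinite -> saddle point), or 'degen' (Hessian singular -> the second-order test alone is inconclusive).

Compute the Hessian H = grad^2 f:
  H = [[-1, -1], [-1, 2]]
Verify stationarity: grad f(x*) = H x* + g = (0, 0).
Eigenvalues of H: -1.3028, 2.3028.
Eigenvalues have mixed signs, so H is indefinite -> x* is a saddle point.

saddle


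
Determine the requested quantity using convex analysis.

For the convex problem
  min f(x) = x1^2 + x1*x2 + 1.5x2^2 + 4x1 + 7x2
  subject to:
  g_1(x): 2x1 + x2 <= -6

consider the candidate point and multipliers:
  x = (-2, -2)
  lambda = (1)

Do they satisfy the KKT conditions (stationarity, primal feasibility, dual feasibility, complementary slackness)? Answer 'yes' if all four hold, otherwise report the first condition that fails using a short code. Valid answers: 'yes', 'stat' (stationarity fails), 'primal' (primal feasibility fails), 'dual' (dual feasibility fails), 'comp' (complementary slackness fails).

Gradient of f: grad f(x) = Q x + c = (-2, -1)
Constraint values g_i(x) = a_i^T x - b_i:
  g_1((-2, -2)) = 0
Stationarity residual: grad f(x) + sum_i lambda_i a_i = (0, 0)
  -> stationarity OK
Primal feasibility (all g_i <= 0): OK
Dual feasibility (all lambda_i >= 0): OK
Complementary slackness (lambda_i * g_i(x) = 0 for all i): OK

Verdict: yes, KKT holds.

yes


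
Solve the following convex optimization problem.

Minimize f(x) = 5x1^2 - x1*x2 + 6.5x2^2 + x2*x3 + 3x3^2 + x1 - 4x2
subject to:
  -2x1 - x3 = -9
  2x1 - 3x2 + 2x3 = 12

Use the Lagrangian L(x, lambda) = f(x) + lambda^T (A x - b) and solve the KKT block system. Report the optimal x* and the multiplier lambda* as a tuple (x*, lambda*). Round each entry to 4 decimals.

Form the Lagrangian:
  L(x, lambda) = (1/2) x^T Q x + c^T x + lambda^T (A x - b)
Stationarity (grad_x L = 0): Q x + c + A^T lambda = 0.
Primal feasibility: A x = b.

This gives the KKT block system:
  [ Q   A^T ] [ x     ]   [-c ]
  [ A    0  ] [ lambda ] = [ b ]

Solving the linear system:
  x*      = (3.0533, -0.0355, 2.8934)
  lambda* = (14.2437, -1.5406)
  f(x*)   = 74.9378

x* = (3.0533, -0.0355, 2.8934), lambda* = (14.2437, -1.5406)


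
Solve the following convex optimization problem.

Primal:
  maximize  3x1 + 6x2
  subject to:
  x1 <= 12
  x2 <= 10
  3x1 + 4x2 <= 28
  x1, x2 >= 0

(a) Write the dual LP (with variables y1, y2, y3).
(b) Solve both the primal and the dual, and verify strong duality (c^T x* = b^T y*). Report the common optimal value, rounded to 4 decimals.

The standard primal-dual pair for 'max c^T x s.t. A x <= b, x >= 0' is:
  Dual:  min b^T y  s.t.  A^T y >= c,  y >= 0.

So the dual LP is:
  minimize  12y1 + 10y2 + 28y3
  subject to:
    y1 + 3y3 >= 3
    y2 + 4y3 >= 6
    y1, y2, y3 >= 0

Solving the primal: x* = (0, 7).
  primal value c^T x* = 42.
Solving the dual: y* = (0, 0, 1.5).
  dual value b^T y* = 42.
Strong duality: c^T x* = b^T y*. Confirmed.

42


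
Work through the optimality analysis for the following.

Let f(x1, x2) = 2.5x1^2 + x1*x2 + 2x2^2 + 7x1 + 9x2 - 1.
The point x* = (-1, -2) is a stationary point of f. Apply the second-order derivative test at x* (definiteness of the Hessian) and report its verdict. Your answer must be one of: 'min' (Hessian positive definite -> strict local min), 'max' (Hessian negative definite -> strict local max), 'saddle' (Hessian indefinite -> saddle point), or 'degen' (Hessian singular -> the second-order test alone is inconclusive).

Compute the Hessian H = grad^2 f:
  H = [[5, 1], [1, 4]]
Verify stationarity: grad f(x*) = H x* + g = (0, 0).
Eigenvalues of H: 3.382, 5.618.
Both eigenvalues > 0, so H is positive definite -> x* is a strict local min.

min


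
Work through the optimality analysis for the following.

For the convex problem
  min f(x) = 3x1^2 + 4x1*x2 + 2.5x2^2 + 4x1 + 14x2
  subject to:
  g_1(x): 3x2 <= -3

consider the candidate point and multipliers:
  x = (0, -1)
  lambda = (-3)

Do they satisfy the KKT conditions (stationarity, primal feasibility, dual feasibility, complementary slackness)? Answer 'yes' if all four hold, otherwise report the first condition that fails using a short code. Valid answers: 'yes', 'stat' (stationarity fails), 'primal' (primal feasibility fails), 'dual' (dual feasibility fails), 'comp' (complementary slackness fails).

Gradient of f: grad f(x) = Q x + c = (0, 9)
Constraint values g_i(x) = a_i^T x - b_i:
  g_1((0, -1)) = 0
Stationarity residual: grad f(x) + sum_i lambda_i a_i = (0, 0)
  -> stationarity OK
Primal feasibility (all g_i <= 0): OK
Dual feasibility (all lambda_i >= 0): FAILS
Complementary slackness (lambda_i * g_i(x) = 0 for all i): OK

Verdict: the first failing condition is dual_feasibility -> dual.

dual


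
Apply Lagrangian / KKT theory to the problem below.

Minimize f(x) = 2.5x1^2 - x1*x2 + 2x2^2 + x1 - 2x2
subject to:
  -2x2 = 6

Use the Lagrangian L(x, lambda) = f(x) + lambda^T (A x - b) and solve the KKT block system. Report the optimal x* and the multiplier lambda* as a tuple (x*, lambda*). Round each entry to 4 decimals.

Form the Lagrangian:
  L(x, lambda) = (1/2) x^T Q x + c^T x + lambda^T (A x - b)
Stationarity (grad_x L = 0): Q x + c + A^T lambda = 0.
Primal feasibility: A x = b.

This gives the KKT block system:
  [ Q   A^T ] [ x     ]   [-c ]
  [ A    0  ] [ lambda ] = [ b ]

Solving the linear system:
  x*      = (-0.8, -3)
  lambda* = (-6.6)
  f(x*)   = 22.4

x* = (-0.8, -3), lambda* = (-6.6)


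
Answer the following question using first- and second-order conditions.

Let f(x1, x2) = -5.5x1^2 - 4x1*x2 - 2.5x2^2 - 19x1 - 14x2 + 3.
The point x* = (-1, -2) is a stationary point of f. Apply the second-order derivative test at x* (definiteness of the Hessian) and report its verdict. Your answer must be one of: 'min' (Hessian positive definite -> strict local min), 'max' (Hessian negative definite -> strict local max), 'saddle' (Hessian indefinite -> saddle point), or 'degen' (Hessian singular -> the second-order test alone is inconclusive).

Compute the Hessian H = grad^2 f:
  H = [[-11, -4], [-4, -5]]
Verify stationarity: grad f(x*) = H x* + g = (0, 0).
Eigenvalues of H: -13, -3.
Both eigenvalues < 0, so H is negative definite -> x* is a strict local max.

max


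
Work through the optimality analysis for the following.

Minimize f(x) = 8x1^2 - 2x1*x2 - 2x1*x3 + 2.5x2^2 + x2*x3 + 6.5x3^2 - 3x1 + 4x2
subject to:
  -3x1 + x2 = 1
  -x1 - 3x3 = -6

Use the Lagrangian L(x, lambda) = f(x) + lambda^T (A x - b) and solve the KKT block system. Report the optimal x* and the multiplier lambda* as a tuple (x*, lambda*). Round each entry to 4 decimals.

Form the Lagrangian:
  L(x, lambda) = (1/2) x^T Q x + c^T x + lambda^T (A x - b)
Stationarity (grad_x L = 0): Q x + c + A^T lambda = 0.
Primal feasibility: A x = b.

This gives the KKT block system:
  [ Q   A^T ] [ x     ]   [-c ]
  [ A    0  ] [ lambda ] = [ b ]

Solving the linear system:
  x*      = (-0.3013, 0.096, 2.1004)
  lambda* = (-7.183, 9.3348)
  f(x*)   = 32.24

x* = (-0.3013, 0.096, 2.1004), lambda* = (-7.183, 9.3348)
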